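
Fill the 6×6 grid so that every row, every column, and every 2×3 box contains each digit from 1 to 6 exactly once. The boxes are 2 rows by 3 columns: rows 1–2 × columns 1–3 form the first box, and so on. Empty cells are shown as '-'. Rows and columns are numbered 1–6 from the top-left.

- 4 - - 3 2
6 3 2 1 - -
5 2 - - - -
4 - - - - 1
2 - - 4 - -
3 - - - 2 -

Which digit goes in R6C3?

4

R1C1 = 1: row 1 has {2,3,4}; col 1 has {2,3,4,5,6}; box has {2,3,4,6} → only 1 remains.
R1C3 = 5: row 1 has {1,2,3,4}; col 3 has {2}; box has {1,2,3,4,6} → only 5 remains.
R1C4 = 6: row 1 has {1,2,3,4,5}; col 4 has {1,4}; box has {1,2,3} → only 6 remains.
R3C4 = 3: row 3 has {2,5}; col 4 has {1,4,6}; box has {1} → only 3 remains.
R4C2 = 6: row 4 has {1,4}; col 2 has {2,3,4}; box has {2,4,5} → only 6 remains.
R4C3 = 3: row 4 has {1,4,6}; col 3 has {2,5}; box has {2,4,5,6} → only 3 remains.
R4C5 = 5: row 4 has {1,3,4,6}; col 5 has {2,3}; box has {1,3} → only 5 remains.
R6C4 = 5: row 6 has {2,3}; col 4 has {1,3,4,6}; box has {2,4} → only 5 remains.
R6C6 = 6: row 6 has {2,3,5}; col 6 has {1,2}; box has {2,4,5} → only 6 remains.
R2C5 = 4: row 2 has {1,2,3,6}; col 5 has {2,3,5}; box has {1,2,3,6} → only 4 remains.
R2C6 = 5: row 2 has {1,2,3,4,6}; col 6 has {1,2,6}; box has {1,2,3,4,6} → only 5 remains.
R3C3 = 1: row 3 has {2,3,5}; col 3 has {2,3,5}; box has {2,3,4,5,6} → only 1 remains.
R3C5 = 6: row 3 has {1,2,3,5}; col 5 has {2,3,4,5}; box has {1,3,5} → only 6 remains.
R3C6 = 4: row 3 has {1,2,3,5,6}; col 6 has {1,2,5,6}; box has {1,3,5,6} → only 4 remains.
R4C4 = 2: row 4 has {1,3,4,5,6}; col 4 has {1,3,4,5,6}; box has {1,3,4,5,6} → only 2 remains.
R5C3 = 6: row 5 has {2,4}; col 3 has {1,2,3,5}; box has {2,3} → only 6 remains.
R5C5 = 1: row 5 has {2,4,6}; col 5 has {2,3,4,5,6}; box has {2,4,5,6} → only 1 remains.
R5C6 = 3: row 5 has {1,2,4,6}; col 6 has {1,2,4,5,6}; box has {1,2,4,5,6} → only 3 remains.
R6C2 = 1: row 6 has {2,3,5,6}; col 2 has {2,3,4,6}; box has {2,3,6} → only 1 remains.
R6C3 = 4: row 6 has {1,2,3,5,6}; col 3 has {1,2,3,5,6}; box has {1,2,3,6} → only 4 remains.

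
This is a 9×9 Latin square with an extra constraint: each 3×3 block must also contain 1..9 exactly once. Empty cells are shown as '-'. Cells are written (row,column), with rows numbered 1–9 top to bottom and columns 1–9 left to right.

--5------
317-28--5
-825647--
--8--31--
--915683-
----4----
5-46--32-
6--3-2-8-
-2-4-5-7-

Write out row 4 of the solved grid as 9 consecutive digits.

758293146

(2,4) = 9 (sole candidate).
(3,1) = 9 (sole candidate).
(3,8) = 1 (sole candidate).
(3,9) = 3 (sole candidate).
(8,3) = 1 (sole candidate).
(9,1) = 8 (sole candidate).
(9,3) = 3 (sole candidate).
(1,1) = 4 (sole candidate).
(1,2) = 6 (sole candidate).
(1,4) = 7 (sole candidate).
(1,6) = 1 (sole candidate).
(1,8) = 9 (sole candidate).
(4,4) = 2: row 4 has {1,3,8}; col 4 has {1,3,4,5,6,7,9}; box has {1,3,4,5,6} → only 2 remains.
(6,3) = 6 (sole candidate).
(6,4) = 8 (sole candidate).
(6,8) = 5 (sole candidate).
(1,5) = 3 (sole candidate).
(1,7) = 2 (sole candidate).
(1,9) = 8 (sole candidate).
(4,1) = 7: row 4 has {1,2,3,8}; col 1 has {3,4,5,6,8,9}; box has {6,8,9} → only 7 remains.
(4,5) = 9: row 4 has {1,2,3,7,8}; col 5 has {2,3,4,5,6}; box has {1,2,3,4,5,6,8} → only 9 remains.
(5,1) = 2 (sole candidate).
(5,2) = 4 (sole candidate).
(5,9) = 7 (sole candidate).
(6,1) = 1 (sole candidate).
(6,2) = 3 (sole candidate).
(6,6) = 7 (sole candidate).
(6,7) = 9 (sole candidate).
(6,9) = 2 (sole candidate).
(7,6) = 9 (sole candidate).
(7,9) = 1 (sole candidate).
(8,5) = 7 (sole candidate).
(9,5) = 1 (sole candidate).
(9,7) = 6 (sole candidate).
(9,9) = 9 (sole candidate).
(2,7) = 4 (sole candidate).
(2,8) = 6 (sole candidate).
(4,2) = 5: row 4 has {1,2,3,7,8,9}; col 2 has {1,2,3,4,6,8}; box has {1,2,3,4,6,7,8,9} → only 5 remains.
(4,8) = 4: row 4 has {1,2,3,5,7,8,9}; col 8 has {1,2,3,5,6,7,8,9}; box has {1,2,3,5,7,8,9} → only 4 remains.
(4,9) = 6: row 4 has {1,2,3,4,5,7,8,9}; col 9 has {1,2,3,5,7,8,9}; box has {1,2,3,4,5,7,8,9} → only 6 remains.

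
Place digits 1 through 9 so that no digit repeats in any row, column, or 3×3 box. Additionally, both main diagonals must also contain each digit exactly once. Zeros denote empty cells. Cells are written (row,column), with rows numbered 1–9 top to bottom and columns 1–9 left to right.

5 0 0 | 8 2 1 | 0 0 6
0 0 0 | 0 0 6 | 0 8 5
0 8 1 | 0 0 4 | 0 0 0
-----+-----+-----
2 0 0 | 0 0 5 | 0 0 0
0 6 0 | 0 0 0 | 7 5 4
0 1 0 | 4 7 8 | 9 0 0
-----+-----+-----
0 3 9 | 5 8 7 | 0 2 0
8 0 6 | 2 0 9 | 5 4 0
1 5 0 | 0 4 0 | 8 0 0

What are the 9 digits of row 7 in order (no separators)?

(5,5) = 3 (sole candidate).
(5,6) = 2 (sole candidate).
(6,1) = 3 (sole candidate).
(6,3) = 5 (sole candidate).
(6,8) = 6 (sole candidate).
(6,9) = 2 (sole candidate).
(7,1) = 4: row 7 has {2,3,5,7,8,9}; col 1 has {1,2,3,5,8}; box has {1,3,5,6,8,9} → only 4 remains.
(7,7) = 6: row 7 has {2,3,4,5,7,8,9}; col 7 has {5,7,8,9}; box has {2,4,5,8}; main diagonal has {1,3,4,5,8} → only 6 remains.
(7,9) = 1: row 7 has {2,3,4,5,6,7,8,9}; col 9 has {2,4,5,6}; box has {2,4,5,6,8} → only 1 remains.

439587621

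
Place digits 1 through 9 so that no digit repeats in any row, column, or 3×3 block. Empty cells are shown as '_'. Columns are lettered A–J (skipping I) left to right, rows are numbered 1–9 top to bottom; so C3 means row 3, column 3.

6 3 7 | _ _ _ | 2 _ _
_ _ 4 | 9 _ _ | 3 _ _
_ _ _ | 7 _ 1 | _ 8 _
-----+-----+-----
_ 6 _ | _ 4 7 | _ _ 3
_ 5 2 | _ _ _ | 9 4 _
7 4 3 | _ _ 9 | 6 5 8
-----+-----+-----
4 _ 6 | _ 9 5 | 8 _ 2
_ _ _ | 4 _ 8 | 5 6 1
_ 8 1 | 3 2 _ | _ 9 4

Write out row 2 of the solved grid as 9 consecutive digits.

814962375

F1 = 4 (sole candidate).
H1 = 1 (sole candidate).
H2 = 7: row 2 has {3,4,9}; col 8 has {1,4,5,6,8,9}; box has {1,2,3,8} → only 7 remains.
G3 = 4 (sole candidate).
G4 = 1 (sole candidate).
H4 = 2 (sole candidate).
J5 = 7 (sole candidate).
E6 = 1 (sole candidate).
B7 = 7 (sole candidate).
D7 = 1 (sole candidate).
H7 = 3 (sole candidate).
C8 = 9 (sole candidate).
E8 = 7 (sole candidate).
A9 = 5 (sole candidate).
F9 = 6 (sole candidate).
G9 = 7 (sole candidate).
F2 = 2: row 2 has {3,4,7,9}; col 6 has {1,4,5,6,7,8,9}; box has {1,4,7,9} → only 2 remains.
C3 = 5 (sole candidate).
C4 = 8 (sole candidate).
D4 = 5 (sole candidate).
A5 = 1 (sole candidate).
F5 = 3 (sole candidate).
D6 = 2 (sole candidate).
B8 = 2 (sole candidate).
D1 = 8 (sole candidate).
E1 = 5 (sole candidate).
J1 = 9 (sole candidate).
A2 = 8: row 2 has {2,3,4,7,9}; col 1 has {1,4,5,6,7}; box has {3,4,5,6,7} → only 8 remains.
B2 = 1: row 2 has {2,3,4,7,8,9}; col 2 has {2,3,4,5,6,7,8}; box has {3,4,5,6,7,8} → only 1 remains.
E2 = 6: row 2 has {1,2,3,4,7,8,9}; col 5 has {1,2,4,5,7,9}; box has {1,2,4,5,7,8,9} → only 6 remains.
J2 = 5: row 2 has {1,2,3,4,6,7,8,9}; col 9 has {1,2,3,4,7,8,9}; box has {1,2,3,4,7,8,9} → only 5 remains.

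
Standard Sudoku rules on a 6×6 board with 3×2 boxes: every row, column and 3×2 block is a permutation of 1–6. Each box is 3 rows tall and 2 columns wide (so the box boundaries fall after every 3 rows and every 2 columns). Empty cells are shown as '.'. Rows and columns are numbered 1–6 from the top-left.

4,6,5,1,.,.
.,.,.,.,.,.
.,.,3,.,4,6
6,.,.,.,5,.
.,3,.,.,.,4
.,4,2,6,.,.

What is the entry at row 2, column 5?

row 3, column 4 = 2: row 3 has {3,4,6}; col 4 has {1,6}; box has {1,3,5} → only 2 remains.
row 5, column 3 = 1: row 5 has {3,4}; col 3 has {2,3,5}; box has {2,6} → only 1 remains.
row 5, column 4 = 5: row 5 has {1,3,4}; col 4 has {1,2,6}; box has {1,2,6} → only 5 remains.
row 2, column 4 = 4: row 2 has {}; col 4 has {1,2,5,6}; box has {1,2,3,5} → only 4 remains.
row 4, column 3 = 4: row 4 has {5,6}; col 3 has {1,2,3,5}; box has {1,2,5,6} → only 4 remains.
row 4, column 4 = 3: row 4 has {4,5,6}; col 4 has {1,2,4,5,6}; box has {1,2,4,5,6} → only 3 remains.
row 5, column 1 = 2: row 5 has {1,3,4,5}; col 1 has {4,6}; box has {3,4,6} → only 2 remains.
row 5, column 5 = 6: row 5 has {1,2,3,4,5}; col 5 has {4,5}; box has {4,5} → only 6 remains.
row 2, column 3 = 6: row 2 has {4}; col 3 has {1,2,3,4,5}; box has {1,2,3,4,5} → only 6 remains.
row 4, column 2 = 1: row 4 has {3,4,5,6}; col 2 has {3,4,6}; box has {2,3,4,6} → only 1 remains.
row 4, column 6 = 2: row 4 has {1,3,4,5,6}; col 6 has {4,6}; box has {4,5,6} → only 2 remains.
row 6, column 1 = 5: row 6 has {2,4,6}; col 1 has {2,4,6}; box has {1,2,3,4,6} → only 5 remains.
row 1, column 6 = 3: row 1 has {1,4,5,6}; col 6 has {2,4,6}; box has {4,6} → only 3 remains.
row 3, column 1 = 1: row 3 has {2,3,4,6}; col 1 has {2,4,5,6}; box has {4,6} → only 1 remains.
row 3, column 2 = 5: row 3 has {1,2,3,4,6}; col 2 has {1,3,4,6}; box has {1,4,6} → only 5 remains.
row 6, column 6 = 1: row 6 has {2,4,5,6}; col 6 has {2,3,4,6}; box has {2,4,5,6} → only 1 remains.
row 1, column 5 = 2: row 1 has {1,3,4,5,6}; col 5 has {4,5,6}; box has {3,4,6} → only 2 remains.
row 2, column 1 = 3: row 2 has {4,6}; col 1 has {1,2,4,5,6}; box has {1,4,5,6} → only 3 remains.
row 2, column 2 = 2: row 2 has {3,4,6}; col 2 has {1,3,4,5,6}; box has {1,3,4,5,6} → only 2 remains.
row 2, column 5 = 1: row 2 has {2,3,4,6}; col 5 has {2,4,5,6}; box has {2,3,4,6} → only 1 remains.

1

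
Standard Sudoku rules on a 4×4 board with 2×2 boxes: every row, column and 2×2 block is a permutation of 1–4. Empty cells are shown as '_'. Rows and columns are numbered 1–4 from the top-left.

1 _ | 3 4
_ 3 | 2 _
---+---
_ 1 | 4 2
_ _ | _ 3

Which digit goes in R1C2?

R1C2 = 2: row 1 has {1,3,4}; col 2 has {1,3}; box has {1,3} → only 2 remains.

2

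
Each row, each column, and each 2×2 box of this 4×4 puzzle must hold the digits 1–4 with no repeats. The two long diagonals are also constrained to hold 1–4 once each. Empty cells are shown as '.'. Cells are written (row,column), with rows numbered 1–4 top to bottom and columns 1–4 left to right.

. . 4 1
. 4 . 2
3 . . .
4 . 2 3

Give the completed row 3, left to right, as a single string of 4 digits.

(1,1) = 2: row 1 has {1,4}; col 1 has {3,4}; box has {4}; main diagonal has {3,4} → only 2 remains.
(1,2) = 3: row 1 has {1,2,4}; col 2 has {4}; box has {2,4} → only 3 remains.
(2,1) = 1: row 2 has {2,4}; col 1 has {2,3,4}; box has {2,3,4} → only 1 remains.
(2,3) = 3: row 2 has {1,2,4}; col 3 has {2,4}; box has {1,2,4}; anti-diagonal has {1,4} → only 3 remains.
(3,2) = 2: row 3 has {3}; col 2 has {3,4}; box has {3,4}; anti-diagonal has {1,3,4} → only 2 remains.
(3,3) = 1: row 3 has {2,3}; col 3 has {2,3,4}; box has {2,3}; main diagonal has {2,3,4} → only 1 remains.
(3,4) = 4: row 3 has {1,2,3}; col 4 has {1,2,3}; box has {1,2,3} → only 4 remains.

3214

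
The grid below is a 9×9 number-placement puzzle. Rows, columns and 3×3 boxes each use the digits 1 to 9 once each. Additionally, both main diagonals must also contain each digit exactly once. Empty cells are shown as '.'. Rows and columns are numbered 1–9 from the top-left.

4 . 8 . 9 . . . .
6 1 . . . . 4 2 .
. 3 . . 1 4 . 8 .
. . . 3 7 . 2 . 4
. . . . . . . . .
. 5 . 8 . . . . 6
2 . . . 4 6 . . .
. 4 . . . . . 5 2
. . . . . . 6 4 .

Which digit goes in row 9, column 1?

row 5, column 5 = 6: row 5 has {}; col 5 has {1,4,7,9}; box has {3,7,8}; main diagonal has {1,3,4,5}; anti-diagonal has {2,4,8} → only 6 remains.
row 6, column 5 = 2: row 6 has {5,6,8}; col 5 has {1,4,6,7,9}; box has {3,6,7,8} → only 2 remains.
row 6, column 6 = 9: row 6 has {2,5,6,8}; col 6 has {4,6}; box has {2,3,6,7,8}; main diagonal has {1,3,4,5,6} → only 9 remains.
row 3, column 4 = 6: in row 3, 6 can only go here (every other open cell in that row sees a 6).
row 1, column 8 = 6: in row 1, 6 can only go here (every other open cell in that row sees a 6).
row 3, column 3 = 2: in row 3, 2 can only go here (every other open cell in that row sees a 2).
row 1, column 2 = 7: row 1 has {4,6,8,9}; col 2 has {1,3,4,5}; box has {1,2,3,4,6,8} → only 7 remains.
row 4, column 6 = 5: in row 4, 5 can only go here (every other open cell in that row sees a 5).
row 5, column 6 = 1: row 5 has {6}; col 6 has {4,5,6,9}; box has {2,3,5,6,7,8,9} → only 1 remains.
row 5, column 4 = 4: row 5 has {1,6}; col 4 has {3,6,8}; box has {1,2,3,5,6,7,8,9} → only 4 remains.
row 5, column 2 = 2: in row 5, 2 can only go here (every other open cell in that row sees a 2).
row 6, column 3 = 4: in row 6, 4 can only go here (every other open cell in that row sees a 4).
row 7, column 4 = 5: in row 7, 5 can only go here (every other open cell in that row sees a 5).
row 1, column 4 = 2: row 1 has {4,6,7,8,9}; col 4 has {3,4,5,6,8}; box has {1,4,6,9} → only 2 remains.
row 1, column 6 = 3: row 1 has {2,4,6,7,8,9}; col 6 has {1,4,5,6,9}; box has {1,2,4,6,9} → only 3 remains.
row 1, column 9 = 1: row 1 has {2,3,4,6,7,8,9}; col 9 has {2,4,6}; box has {2,4,6,8}; anti-diagonal has {2,4,5,6,8} → only 1 remains.
row 2, column 4 = 7: row 2 has {1,2,4,6}; col 4 has {2,3,4,5,6,8}; box has {1,2,3,4,6,9} → only 7 remains.
row 2, column 6 = 8: row 2 has {1,2,4,6,7}; col 6 has {1,3,4,5,6,9}; box has {1,2,3,4,6,7,9} → only 8 remains.
row 8, column 6 = 7: row 8 has {2,4,5}; col 6 has {1,3,4,5,6,8,9}; box has {4,5,6} → only 7 remains.
row 9, column 6 = 2: row 9 has {4,6}; col 6 has {1,3,4,5,6,7,8,9}; box has {4,5,6,7} → only 2 remains.
row 1, column 7 = 5: row 1 has {1,2,3,4,6,7,8,9}; col 7 has {2,4,6}; box has {1,2,4,6,8} → only 5 remains.
row 2, column 5 = 5: row 2 has {1,2,4,6,7,8}; col 5 has {1,2,4,6,7,9}; box has {1,2,3,4,6,7,8,9} → only 5 remains.
row 2, column 3 = 9: row 2 has {1,2,4,5,6,7,8}; col 3 has {2,4,8}; box has {1,2,3,4,6,7,8} → only 9 remains.
row 2, column 9 = 3: row 2 has {1,2,4,5,6,7,8,9}; col 9 has {1,2,4,6}; box has {1,2,4,5,6,8} → only 3 remains.
row 3, column 1 = 5: row 3 has {1,2,3,4,6,8}; col 1 has {2,4,6}; box has {1,2,3,4,6,7,8,9} → only 5 remains.
row 5, column 9 = 5: in row 5, 5 can only go here (every other open cell in that row sees a 5).
row 7, column 8 = 1: in row 7, 1 can only go here (every other open cell in that row sees a 1).
row 4, column 8 = 9: row 4 has {2,3,4,5,7}; col 8 has {1,2,4,5,6,8}; box has {2,4,5,6} → only 9 remains.
row 5, column 1 = 9: in row 5, 9 can only go here (every other open cell in that row sees a 9).
row 5, column 7 = 8: in row 5, 8 can only go here (every other open cell in that row sees an 8).
row 7, column 7 = 7: row 7 has {1,2,4,5,6}; col 7 has {2,4,5,6,8}; box has {1,2,4,5,6}; main diagonal has {1,2,3,4,5,6,9} → only 7 remains.
row 9, column 9 = 8: row 9 has {2,4,6}; col 9 has {1,2,3,4,5,6}; box has {1,2,4,5,6,7}; main diagonal has {1,2,3,4,5,6,7,9} → only 8 remains.
row 3, column 7 = 9: row 3 has {1,2,3,4,5,6,8}; col 7 has {2,4,5,6,7,8}; box has {1,2,3,4,5,6,8}; anti-diagonal has {1,2,4,5,6,8} → only 9 remains.
row 3, column 9 = 7: row 3 has {1,2,3,4,5,6,8,9}; col 9 has {1,2,3,4,5,6,8}; box has {1,2,3,4,5,6,8,9} → only 7 remains.
row 7, column 3 = 3: row 7 has {1,2,4,5,6,7}; col 3 has {2,4,8,9}; box has {2,4}; anti-diagonal has {1,2,4,5,6,8,9} → only 3 remains.
row 7, column 9 = 9: row 7 has {1,2,3,4,5,6,7}; col 9 has {1,2,3,4,5,6,7,8}; box has {1,2,4,5,6,7,8} → only 9 remains.
row 8, column 7 = 3: row 8 has {2,4,5,7}; col 7 has {2,4,5,6,7,8,9}; box has {1,2,4,5,6,7,8,9} → only 3 remains.
row 9, column 1 = 7: row 9 has {2,4,6,8}; col 1 has {2,4,5,6,9}; box has {2,3,4}; anti-diagonal has {1,2,3,4,5,6,8,9} → only 7 remains.

7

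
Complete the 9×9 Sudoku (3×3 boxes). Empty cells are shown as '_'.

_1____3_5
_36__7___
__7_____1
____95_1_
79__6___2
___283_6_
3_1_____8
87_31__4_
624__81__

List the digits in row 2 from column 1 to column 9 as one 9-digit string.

r6c3 = 5: row 6 has {2,3,6,8}; col 3 has {1,4,6,7}; box has {7,9} → only 5 remains.
r7c2 = 5: row 7 has {1,3,8}; col 2 has {1,2,3,7,9}; box has {1,2,3,4,6,7,8} → only 5 remains.
r8c3 = 9: row 8 has {1,3,4,7,8}; col 3 has {1,4,5,6,7}; box has {1,2,3,4,5,6,7,8} → only 9 remains.
r8c9 = 6: row 8 has {1,3,4,7,8,9}; col 9 has {1,2,5,8}; box has {1,4,8} → only 6 remains.
r6c2 = 4: row 6 has {2,3,5,6,8}; col 2 has {1,2,3,5,7,9}; box has {5,7,9} → only 4 remains.
r8c6 = 2: row 8 has {1,3,4,6,7,8,9}; col 6 has {3,5,7,8}; box has {1,3,8} → only 2 remains.
r8c7 = 5: row 8 has {1,2,3,4,6,7,8,9}; col 7 has {1,3}; box has {1,4,6,8} → only 5 remains.
r3c2 = 8: row 3 has {1,7}; col 2 has {1,2,3,4,5,7,9}; box has {1,3,6,7} → only 8 remains.
r4c1 = 2: row 4 has {1,5,9}; col 1 has {3,6,7,8}; box has {4,5,7,9} → only 2 remains.
r4c2 = 6: row 4 has {1,2,5,9}; col 2 has {1,2,3,4,5,7,8,9}; box has {2,4,5,7,9} → only 6 remains.
r6c1 = 1: row 6 has {2,3,4,5,6,8}; col 1 has {2,3,6,7,8}; box has {2,4,5,6,7,9} → only 1 remains.
r1c3 = 2: row 1 has {1,3,5}; col 3 has {1,4,5,6,7,9}; box has {1,3,6,7,8} → only 2 remains.
r1c5 = 4: row 1 has {1,2,3,5}; col 5 has {1,6,8,9}; box has {7} → only 4 remains.
r7c5 = 7: row 7 has {1,3,5,8}; col 5 has {1,4,6,8,9}; box has {1,2,3,8} → only 7 remains.
r9c5 = 5: row 9 has {1,2,4,6,8}; col 5 has {1,4,6,7,8,9}; box has {1,2,3,7,8} → only 5 remains.
r1c1 = 9: row 1 has {1,2,3,4,5}; col 1 has {1,2,3,6,7,8}; box has {1,2,3,6,7,8} → only 9 remains.
r1c6 = 6: row 1 has {1,2,3,4,5,9}; col 6 has {2,3,5,7,8}; box has {4,7} → only 6 remains.
r2c5 = 2: row 2 has {3,6,7}; col 5 has {1,4,5,6,7,8,9}; box has {4,6,7} → only 2 remains.
r3c5 = 3: row 3 has {1,7,8}; col 5 has {1,2,4,5,6,7,8,9}; box has {2,4,6,7} → only 3 remains.
r3c6 = 9: row 3 has {1,3,7,8}; col 6 has {2,3,5,6,7,8}; box has {2,3,4,6,7} → only 9 remains.
r3c8 = 2: row 3 has {1,3,7,8,9}; col 8 has {1,4,6}; box has {1,3,5} → only 2 remains.
r7c6 = 4: row 7 has {1,3,5,7,8}; col 6 has {2,3,5,6,7,8,9}; box has {1,2,3,5,7,8} → only 4 remains.
r7c8 = 9: row 7 has {1,3,4,5,7,8}; col 8 has {1,2,4,6}; box has {1,4,5,6,8} → only 9 remains.
r9c4 = 9: row 9 has {1,2,4,5,6,8}; col 4 has {2,3}; box has {1,2,3,4,5,7,8} → only 9 remains.
r1c4 = 8: row 1 has {1,2,3,4,5,6,9}; col 4 has {2,3,9}; box has {2,3,4,6,7,9} → only 8 remains.
r1c8 = 7: row 1 has {1,2,3,4,5,6,8,9}; col 8 has {1,2,4,6,9}; box has {1,2,3,5} → only 7 remains.
r2c8 = 8: row 2 has {2,3,6,7}; col 8 has {1,2,4,6,7,9}; box has {1,2,3,5,7} → only 8 remains.
r3c4 = 5: row 3 has {1,2,3,7,8,9}; col 4 has {2,3,8,9}; box has {2,3,4,6,7,8,9} → only 5 remains.
r5c6 = 1: row 5 has {2,6,7,9}; col 6 has {2,3,4,5,6,7,8,9}; box has {2,3,5,6,8,9} → only 1 remains.
r7c4 = 6: row 7 has {1,3,4,5,7,8,9}; col 4 has {2,3,5,8,9}; box has {1,2,3,4,5,7,8,9} → only 6 remains.
r7c7 = 2: row 7 has {1,3,4,5,6,7,8,9}; col 7 has {1,3,5}; box has {1,4,5,6,8,9} → only 2 remains.
r9c8 = 3: row 9 has {1,2,4,5,6,8,9}; col 8 has {1,2,4,6,7,8,9}; box has {1,2,4,5,6,8,9} → only 3 remains.
r9c9 = 7: row 9 has {1,2,3,4,5,6,8,9}; col 9 has {1,2,5,6,8}; box has {1,2,3,4,5,6,8,9} → only 7 remains.
r2c4 = 1: row 2 has {2,3,6,7,8}; col 4 has {2,3,5,6,8,9}; box has {2,3,4,5,6,7,8,9} → only 1 remains.
r3c1 = 4: row 3 has {1,2,3,5,7,8,9}; col 1 has {1,2,3,6,7,8,9}; box has {1,2,3,6,7,8,9} → only 4 remains.
r3c7 = 6: row 3 has {1,2,3,4,5,7,8,9}; col 7 has {1,2,3,5}; box has {1,2,3,5,7,8} → only 6 remains.
r5c4 = 4: row 5 has {1,2,6,7,9}; col 4 has {1,2,3,5,6,8,9}; box has {1,2,3,5,6,8,9} → only 4 remains.
r5c7 = 8: row 5 has {1,2,4,6,7,9}; col 7 has {1,2,3,5,6}; box has {1,2,6} → only 8 remains.
r5c8 = 5: row 5 has {1,2,4,6,7,8,9}; col 8 has {1,2,3,4,6,7,8,9}; box has {1,2,6,8} → only 5 remains.
r6c9 = 9: row 6 has {1,2,3,4,5,6,8}; col 9 has {1,2,5,6,7,8}; box has {1,2,5,6,8} → only 9 remains.
r2c1 = 5: row 2 has {1,2,3,6,7,8}; col 1 has {1,2,3,4,6,7,8,9}; box has {1,2,3,4,6,7,8,9} → only 5 remains.
r2c9 = 4: row 2 has {1,2,3,5,6,7,8}; col 9 has {1,2,5,6,7,8,9}; box has {1,2,3,5,6,7,8} → only 4 remains.
r4c4 = 7: row 4 has {1,2,5,6,9}; col 4 has {1,2,3,4,5,6,8,9}; box has {1,2,3,4,5,6,8,9} → only 7 remains.
r4c7 = 4: row 4 has {1,2,5,6,7,9}; col 7 has {1,2,3,5,6,8}; box has {1,2,5,6,8,9} → only 4 remains.
r4c9 = 3: row 4 has {1,2,4,5,6,7,9}; col 9 has {1,2,4,5,6,7,8,9}; box has {1,2,4,5,6,8,9} → only 3 remains.
r5c3 = 3: row 5 has {1,2,4,5,6,7,8,9}; col 3 has {1,2,4,5,6,7,9}; box has {1,2,4,5,6,7,9} → only 3 remains.
r6c7 = 7: row 6 has {1,2,3,4,5,6,8,9}; col 7 has {1,2,3,4,5,6,8}; box has {1,2,3,4,5,6,8,9} → only 7 remains.
r2c7 = 9: row 2 has {1,2,3,4,5,6,7,8}; col 7 has {1,2,3,4,5,6,7,8}; box has {1,2,3,4,5,6,7,8} → only 9 remains.

536127984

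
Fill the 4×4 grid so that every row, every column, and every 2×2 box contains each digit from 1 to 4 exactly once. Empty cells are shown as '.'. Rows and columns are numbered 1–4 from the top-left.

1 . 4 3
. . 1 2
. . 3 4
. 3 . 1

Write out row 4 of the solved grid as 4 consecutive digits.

4321

R1C2 = 2: row 1 has {1,3,4}; col 2 has {3}; box has {1} → only 2 remains.
R2C2 = 4: row 2 has {1,2}; col 2 has {2,3}; box has {1,2} → only 4 remains.
R3C1 = 2: row 3 has {3,4}; col 1 has {1}; box has {3} → only 2 remains.
R3C2 = 1: row 3 has {2,3,4}; col 2 has {2,3,4}; box has {2,3} → only 1 remains.
R4C1 = 4: row 4 has {1,3}; col 1 has {1,2}; box has {1,2,3} → only 4 remains.
R4C3 = 2: row 4 has {1,3,4}; col 3 has {1,3,4}; box has {1,3,4} → only 2 remains.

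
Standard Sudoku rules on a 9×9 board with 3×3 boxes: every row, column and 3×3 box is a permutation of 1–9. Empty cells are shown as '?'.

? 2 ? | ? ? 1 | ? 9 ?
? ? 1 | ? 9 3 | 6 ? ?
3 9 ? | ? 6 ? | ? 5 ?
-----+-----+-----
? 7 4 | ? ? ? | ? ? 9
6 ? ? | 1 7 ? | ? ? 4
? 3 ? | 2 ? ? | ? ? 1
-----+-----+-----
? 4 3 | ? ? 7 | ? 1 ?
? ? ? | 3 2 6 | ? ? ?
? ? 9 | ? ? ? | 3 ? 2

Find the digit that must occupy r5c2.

r1c9 = 3 (hidden single in row 1).
r1c3 = 6 (hidden single in row 1).
r2c8 = 2 (hidden single in row 2).
r3c7 = 1 (hidden single in row 3).
r3c6 = 2 (hidden single in row 3).
r3c4 = 4 (hidden single in row 3).
r2c1 = 4 (hidden single in row 2).
r1c7 = 4 (hidden single in row 1).
r4c1 = 1 (hidden single in row 4).
r4c7 = 2 (hidden single in row 4).
r5c3 = 2 (hidden single in row 5).
r5c8 = 3 (hidden single in row 5).
r5c6 = 9 (hidden single in row 5).
r4c5 = 3 (hidden single in row 4).
r6c8 = 6 (hidden single in row 6).
r6c1 = 9 (hidden single in row 6).
r4c8 = 8 (sole candidate).
r5c7 = 5 (sole candidate).
r6c7 = 7 (sole candidate).
r4c6 = 5 (sole candidate).
r5c2 = 8: row 5 has {1,2,3,4,5,6,7,9}; col 2 has {2,3,4,7,9}; box has {1,2,3,4,6,7,9} → only 8 remains.

8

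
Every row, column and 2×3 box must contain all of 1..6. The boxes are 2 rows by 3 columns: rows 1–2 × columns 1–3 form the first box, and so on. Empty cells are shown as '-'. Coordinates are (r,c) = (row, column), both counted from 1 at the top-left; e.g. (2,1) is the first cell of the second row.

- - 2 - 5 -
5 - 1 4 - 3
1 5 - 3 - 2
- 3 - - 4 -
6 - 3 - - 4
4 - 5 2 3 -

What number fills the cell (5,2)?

2

(1,1) = 3: row 1 has {2,5}; col 1 has {1,4,5,6}; box has {1,2,5} → only 3 remains.
(2,2) = 6: row 2 has {1,3,4,5}; col 2 has {3,5}; box has {1,2,3,5} → only 6 remains.
(2,5) = 2: row 2 has {1,3,4,5,6}; col 5 has {3,4,5}; box has {3,4,5} → only 2 remains.
(3,5) = 6: row 3 has {1,2,3,5}; col 5 has {2,3,4,5}; box has {2,3,4} → only 6 remains.
(4,1) = 2: row 4 has {3,4}; col 1 has {1,3,4,5,6}; box has {1,3,5} → only 2 remains.
(4,3) = 6: row 4 has {2,3,4}; col 3 has {1,2,3,5}; box has {1,2,3,5} → only 6 remains.
(5,5) = 1: row 5 has {3,4,6}; col 5 has {2,3,4,5,6}; box has {2,3,4} → only 1 remains.
(6,2) = 1: row 6 has {2,3,4,5}; col 2 has {3,5,6}; box has {3,4,5,6} → only 1 remains.
(6,6) = 6: row 6 has {1,2,3,4,5}; col 6 has {2,3,4}; box has {1,2,3,4} → only 6 remains.
(1,2) = 4: row 1 has {2,3,5}; col 2 has {1,3,5,6}; box has {1,2,3,5,6} → only 4 remains.
(1,6) = 1: row 1 has {2,3,4,5}; col 6 has {2,3,4,6}; box has {2,3,4,5} → only 1 remains.
(3,3) = 4: row 3 has {1,2,3,5,6}; col 3 has {1,2,3,5,6}; box has {1,2,3,5,6} → only 4 remains.
(4,6) = 5: row 4 has {2,3,4,6}; col 6 has {1,2,3,4,6}; box has {2,3,4,6} → only 5 remains.
(5,2) = 2: row 5 has {1,3,4,6}; col 2 has {1,3,4,5,6}; box has {1,3,4,5,6} → only 2 remains.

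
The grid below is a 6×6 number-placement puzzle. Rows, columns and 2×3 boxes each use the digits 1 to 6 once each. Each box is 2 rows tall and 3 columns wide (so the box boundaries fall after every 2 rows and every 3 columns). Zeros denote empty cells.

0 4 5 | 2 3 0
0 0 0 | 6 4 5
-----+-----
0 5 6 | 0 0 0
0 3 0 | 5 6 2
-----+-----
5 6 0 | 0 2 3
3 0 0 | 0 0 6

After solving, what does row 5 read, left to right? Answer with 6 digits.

564123

r1c6 = 1 (sole candidate).
r3c5 = 1 (sole candidate).
r3c6 = 4 (sole candidate).
r6c5 = 5 (sole candidate).
r1c1 = 6 (sole candidate).
r3c1 = 2 (sole candidate).
r3c4 = 3 (sole candidate).
r2c1 = 1 (sole candidate).
r2c2 = 2 (sole candidate).
r2c3 = 3 (sole candidate).
r4c1 = 4 (sole candidate).
r4c3 = 1 (sole candidate).
r5c3 = 4: row 5 has {2,3,5,6}; col 3 has {1,3,5,6}; box has {3,5,6} → only 4 remains.
r5c4 = 1: row 5 has {2,3,4,5,6}; col 4 has {2,3,5,6}; box has {2,3,5,6} → only 1 remains.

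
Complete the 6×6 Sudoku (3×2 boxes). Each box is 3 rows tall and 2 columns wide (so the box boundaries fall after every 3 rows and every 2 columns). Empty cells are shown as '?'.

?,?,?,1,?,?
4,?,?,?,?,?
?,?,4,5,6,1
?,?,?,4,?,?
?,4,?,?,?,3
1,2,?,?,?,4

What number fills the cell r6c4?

3

r3c2 = 3: row 3 has {1,4,5,6}; col 2 has {2,4}; box has {4} → only 3 remains.
r6c5 = 5: row 6 has {1,2,4}; col 5 has {6}; box has {3,4} → only 5 remains.
r3c1 = 2: row 3 has {1,3,4,5,6}; col 1 has {1,4}; box has {3,4} → only 2 remains.
r1c5 = 4: in row 1, 4 can only go here (every other open cell in that row sees a 4).
r1c3 = 3: in row 1, 3 can only go here (every other open cell in that row sees a 3).
r6c3 = 6: row 6 has {1,2,4,5}; col 3 has {3,4}; box has {4} → only 6 remains.
r6c4 = 3: row 6 has {1,2,4,5,6}; col 4 has {1,4,5}; box has {4,6} → only 3 remains.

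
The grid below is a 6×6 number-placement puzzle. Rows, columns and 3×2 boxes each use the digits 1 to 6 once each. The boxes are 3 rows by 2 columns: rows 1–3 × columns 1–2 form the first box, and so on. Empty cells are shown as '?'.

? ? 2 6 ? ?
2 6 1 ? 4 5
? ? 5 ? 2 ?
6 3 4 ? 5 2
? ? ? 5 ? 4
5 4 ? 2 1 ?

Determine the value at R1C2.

R1C5 = 3 (sole candidate).
R1C6 = 1 (sole candidate).
R2C4 = 3 (sole candidate).
R3C2 = 1 (sole candidate).
R3C4 = 4 (sole candidate).
R3C6 = 6 (sole candidate).
R4C4 = 1 (sole candidate).
R5C1 = 1 (sole candidate).
R5C2 = 2 (sole candidate).
R5C5 = 6 (sole candidate).
R6C6 = 3 (sole candidate).
R1C1 = 4 (sole candidate).
R1C2 = 5: row 1 has {1,2,3,4,6}; col 2 has {1,2,3,4,6}; box has {1,2,4,6} → only 5 remains.

5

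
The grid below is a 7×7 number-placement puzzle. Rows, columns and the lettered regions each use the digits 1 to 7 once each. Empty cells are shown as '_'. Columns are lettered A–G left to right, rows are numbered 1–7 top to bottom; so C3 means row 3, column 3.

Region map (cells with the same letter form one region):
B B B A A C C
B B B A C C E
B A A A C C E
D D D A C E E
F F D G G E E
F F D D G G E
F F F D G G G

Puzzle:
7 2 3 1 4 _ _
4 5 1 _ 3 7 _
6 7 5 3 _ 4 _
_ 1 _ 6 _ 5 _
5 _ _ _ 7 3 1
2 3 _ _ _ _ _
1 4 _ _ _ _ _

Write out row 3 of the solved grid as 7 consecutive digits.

F1 = 6 (sole candidate).
G1 = 5 (sole candidate).
D2 = 2 (sole candidate).
G2 = 6 (sole candidate).
G3 = 2: row 3 has {3,4,5,6,7}; col 7 has {1,5,6}; region has {1,3,5,6} → only 2 remains.
A4 = 3 (sole candidate).
E4 = 2 (sole candidate).
B5 = 6 (sole candidate).
D5 = 4 (sole candidate).
F6 = 1 (sole candidate).
C7 = 7 (sole candidate).
D7 = 5 (sole candidate).
E7 = 6 (sole candidate).
F7 = 2 (sole candidate).
G7 = 3 (sole candidate).
E3 = 1: row 3 has {2,3,4,5,6,7}; col 5 has {2,3,4,6,7}; region has {2,3,4,5,6,7} → only 1 remains.

6753142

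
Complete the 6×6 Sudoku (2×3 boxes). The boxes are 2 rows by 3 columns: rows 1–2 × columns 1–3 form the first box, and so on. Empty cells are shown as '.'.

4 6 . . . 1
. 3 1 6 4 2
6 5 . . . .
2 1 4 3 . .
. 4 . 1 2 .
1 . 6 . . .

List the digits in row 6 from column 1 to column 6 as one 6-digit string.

r1c4 = 5: row 1 has {1,4,6}; col 4 has {1,3,6}; box has {1,2,4,6} → only 5 remains.
r1c5 = 3: row 1 has {1,4,5,6}; col 5 has {2,4}; box has {1,2,4,5,6} → only 3 remains.
r2c1 = 5: row 2 has {1,2,3,4,6}; col 1 has {1,2,4,6}; box has {1,3,4,6} → only 5 remains.
r3c3 = 3: row 3 has {5,6}; col 3 has {1,4,6}; box has {1,2,4,5,6} → only 3 remains.
r3c5 = 1: row 3 has {3,5,6}; col 5 has {2,3,4}; box has {3} → only 1 remains.
r3c6 = 4: row 3 has {1,3,5,6}; col 6 has {1,2}; box has {1,3} → only 4 remains.
r5c1 = 3: row 5 has {1,2,4}; col 1 has {1,2,4,5,6}; box has {1,4,6} → only 3 remains.
r5c3 = 5: row 5 has {1,2,3,4}; col 3 has {1,3,4,6}; box has {1,3,4,6} → only 5 remains.
r5c6 = 6: row 5 has {1,2,3,4,5}; col 6 has {1,2,4}; box has {1,2} → only 6 remains.
r6c2 = 2: row 6 has {1,6}; col 2 has {1,3,4,5,6}; box has {1,3,4,5,6} → only 2 remains.
r6c4 = 4: row 6 has {1,2,6}; col 4 has {1,3,5,6}; box has {1,2,6} → only 4 remains.
r6c5 = 5: row 6 has {1,2,4,6}; col 5 has {1,2,3,4}; box has {1,2,4,6} → only 5 remains.
r6c6 = 3: row 6 has {1,2,4,5,6}; col 6 has {1,2,4,6}; box has {1,2,4,5,6} → only 3 remains.

126453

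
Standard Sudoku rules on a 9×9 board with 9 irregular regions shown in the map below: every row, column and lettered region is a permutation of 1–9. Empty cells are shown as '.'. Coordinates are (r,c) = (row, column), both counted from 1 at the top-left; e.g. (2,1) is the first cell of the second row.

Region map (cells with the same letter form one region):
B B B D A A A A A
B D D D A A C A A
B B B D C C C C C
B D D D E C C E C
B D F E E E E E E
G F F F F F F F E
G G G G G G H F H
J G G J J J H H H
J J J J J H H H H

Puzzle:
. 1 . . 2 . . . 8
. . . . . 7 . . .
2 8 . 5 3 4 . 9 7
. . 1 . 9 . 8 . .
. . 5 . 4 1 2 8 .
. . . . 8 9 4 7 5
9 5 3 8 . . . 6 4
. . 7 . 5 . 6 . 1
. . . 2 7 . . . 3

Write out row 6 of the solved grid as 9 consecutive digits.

(3,3) = 6: row 3 has {2,3,4,5,7,8,9}; col 3 has {1,3,5,7}; region has {1,2,8} → only 6 remains.
(3,7) = 1: row 3 has {2,3,4,5,6,7,8,9}; col 7 has {2,4,6,8}; region has {3,4,7,8,9} → only 1 remains.
(4,8) = 3: row 4 has {1,8,9}; col 8 has {6,7,8,9}; region has {1,2,4,5,8,9} → only 3 remains.
(5,9) = 6: row 5 has {1,2,4,5,8}; col 9 has {1,3,4,5,7,8}; region has {1,2,3,4,5,8,9} → only 6 remains.
(6,3) = 2: row 6 has {4,5,7,8,9}; col 3 has {1,3,5,6,7}; region has {4,5,6,7,8,9} → only 2 remains.
(7,5) = 1: row 7 has {3,4,5,6,8,9}; col 5 has {2,3,4,5,7,8,9}; region has {3,5,7,8,9} → only 1 remains.
(7,6) = 2: row 7 has {1,3,4,5,6,8,9}; col 6 has {1,4,7,9}; region has {1,3,5,7,8,9} → only 2 remains.
(7,7) = 7: row 7 has {1,2,3,4,5,6,8,9}; col 7 has {1,2,4,6,8}; region has {1,3,4,6} → only 7 remains.
(8,2) = 4: row 8 has {1,5,6,7}; col 2 has {1,5,8}; region has {1,2,3,5,7,8,9} → only 4 remains.
(8,8) = 2: row 8 has {1,4,5,6,7}; col 8 has {3,6,7,8,9}; region has {1,3,4,6,7} → only 2 remains.
(9,8) = 5: row 9 has {2,3,7}; col 8 has {2,3,6,7,8,9}; region has {1,2,3,4,6,7} → only 5 remains.
(1,8) = 4: row 1 has {1,2,8}; col 8 has {2,3,5,6,7,8,9}; region has {2,7,8} → only 4 remains.
(2,5) = 6: row 2 has {7}; col 5 has {1,2,3,4,5,7,8,9}; region has {2,4,7,8} → only 6 remains.
(2,7) = 5: row 2 has {6,7}; col 7 has {1,2,4,6,7,8}; region has {1,3,4,7,8,9} → only 5 remains.
(2,8) = 1: row 2 has {5,6,7}; col 8 has {2,3,4,5,6,7,8,9}; region has {2,4,6,7,8} → only 1 remains.
(2,9) = 9: row 2 has {1,5,6,7}; col 9 has {1,3,4,5,6,7,8}; region has {1,2,4,6,7,8} → only 9 remains.
(4,6) = 6: row 4 has {1,3,8,9}; col 6 has {1,2,4,7,9}; region has {1,3,4,5,7,8,9} → only 6 remains.
(4,9) = 2: row 4 has {1,3,6,8,9}; col 9 has {1,3,4,5,6,7,8,9}; region has {1,3,4,5,6,7,8,9} → only 2 remains.
(5,4) = 7: row 5 has {1,2,4,5,6,8}; col 4 has {2,5,8}; region has {1,2,3,4,5,6,8,9} → only 7 remains.
(6,1) = 6: row 6 has {2,4,5,7,8,9}; col 1 has {2,9}; region has {1,2,3,4,5,7,8,9} → only 6 remains.
(6,2) = 3: row 6 has {2,4,5,6,7,8,9}; col 2 has {1,4,5,8}; region has {2,4,5,6,7,8,9} → only 3 remains.
(6,4) = 1: row 6 has {2,3,4,5,6,7,8,9}; col 4 has {2,5,7,8}; region has {2,3,4,5,6,7,8,9} → only 1 remains.

632189475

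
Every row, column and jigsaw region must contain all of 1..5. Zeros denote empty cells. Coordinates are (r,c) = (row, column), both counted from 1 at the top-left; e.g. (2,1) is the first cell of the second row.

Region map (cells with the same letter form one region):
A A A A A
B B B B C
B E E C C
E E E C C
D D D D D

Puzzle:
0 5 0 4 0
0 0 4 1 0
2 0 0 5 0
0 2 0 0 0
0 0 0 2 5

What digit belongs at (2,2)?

3

(2,2) = 3: row 2 has {1,4}; col 2 has {2,5}; region has {1,2,4} → only 3 remains.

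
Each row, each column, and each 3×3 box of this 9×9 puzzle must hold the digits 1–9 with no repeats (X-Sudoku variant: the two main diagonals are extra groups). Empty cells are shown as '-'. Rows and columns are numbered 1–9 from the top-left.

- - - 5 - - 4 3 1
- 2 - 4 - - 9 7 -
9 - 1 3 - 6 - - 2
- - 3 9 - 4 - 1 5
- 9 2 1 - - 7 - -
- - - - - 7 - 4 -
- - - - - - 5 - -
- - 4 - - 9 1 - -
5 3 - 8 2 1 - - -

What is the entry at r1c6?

2

r2c6 = 8 (sole candidate).
r2c9 = 6 (sole candidate).
r3c5 = 7 (sole candidate).
r3c7 = 8 (sole candidate).
r3c8 = 5 (sole candidate).
r7c6 = 3 (sole candidate).
r8c2 = 6 (sole candidate).
r8c4 = 7 (sole candidate).
r8c5 = 5 (sole candidate).
r8c8 = 8 (sole candidate).
r8c9 = 3 (sole candidate).
r9c7 = 6 (sole candidate).
r9c8 = 9 (sole candidate).
r9c9 = 4 (sole candidate).
r1c1 = 6 (sole candidate).
r1c5 = 9 (sole candidate).
r1c6 = 2: row 1 has {1,3,4,5,6,9}; col 6 has {1,3,4,6,7,8,9}; box has {3,4,5,6,7,8,9} → only 2 remains.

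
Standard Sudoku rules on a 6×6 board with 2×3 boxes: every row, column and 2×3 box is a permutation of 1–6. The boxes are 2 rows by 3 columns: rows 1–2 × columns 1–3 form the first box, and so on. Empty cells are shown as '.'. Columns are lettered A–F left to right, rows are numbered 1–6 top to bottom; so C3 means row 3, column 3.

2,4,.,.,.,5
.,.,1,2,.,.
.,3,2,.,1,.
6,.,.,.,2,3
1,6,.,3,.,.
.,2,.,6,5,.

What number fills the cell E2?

D1 = 1 (sole candidate).
B2 = 5 (sole candidate).
B4 = 1 (sole candidate).
E5 = 4 (sole candidate).
F5 = 2 (sole candidate).
F6 = 1 (sole candidate).
A2 = 3 (sole candidate).
E2 = 6: row 2 has {1,2,3,5}; col 5 has {1,2,4,5}; box has {1,2,5} → only 6 remains.

6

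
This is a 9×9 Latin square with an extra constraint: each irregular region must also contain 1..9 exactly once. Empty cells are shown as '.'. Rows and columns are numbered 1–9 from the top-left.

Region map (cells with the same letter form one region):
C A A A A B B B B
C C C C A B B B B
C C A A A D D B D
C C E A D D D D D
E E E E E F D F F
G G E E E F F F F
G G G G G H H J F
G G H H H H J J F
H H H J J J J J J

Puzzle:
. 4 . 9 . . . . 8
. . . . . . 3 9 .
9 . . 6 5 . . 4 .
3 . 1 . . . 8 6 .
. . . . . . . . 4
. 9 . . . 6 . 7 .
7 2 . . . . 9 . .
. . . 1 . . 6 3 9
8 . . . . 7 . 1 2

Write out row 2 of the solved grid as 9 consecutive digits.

254871396

row 1, column 1 = 6: in row 1, 6 can only go here (every other open cell in that row sees a 6).
row 2, column 9 = 6: in row 2, 6 can only go here (every other open cell in that row sees a 6).
row 8, column 2 = 8: in row 8, 8 can only go here (every other open cell in that row sees an 8).
row 3, column 3 = 8: in row 3, 8 can only go here (every other open cell in that row sees an 8).
row 2, column 4 = 8: in row 2, 8 can only go here (every other open cell in that row sees an 8).
row 6, column 5 = 8: in row 6, 8 can only go here (every other open cell in that row sees an 8).
row 7, column 8 = 8: in row 7, 8 can only go here (every other open cell in that row sees an 8).
row 5, column 6 = 8: in row 5, 8 can only go here (every other open cell in that row sees an 8).
row 5, column 7 = 1: in row 5, 1 can only go here (every other open cell in that row sees a 1).
row 3, column 2 = 1: in row 3, 1 can only go here (every other open cell in that row sees a 1).
row 9, column 5 = 9: in row 9, 9 can only go here (every other open cell in that row sees a 9).
row 4, column 6 = 9: in row 4, 9 can only go here (every other open cell in that row sees a 9).
row 4, column 5 = 4: in row 4, 4 can only go here (every other open cell in that row sees a 4).
row 4, column 4 = 2: in row 4, 2 can only go here (every other open cell in that row sees a 2).
row 5, column 3 = 9: in row 5, 9 can only go here (every other open cell in that row sees a 9).
row 6, column 1 = 1: in column 1, 1 can only go here (every other open cell in that column sees a 1).
row 7, column 9 = 1: in row 7, 1 can only go here (every other open cell in that row sees a 1).
row 5, column 4 = 7: in column 4, 7 can only go here (every other open cell in that column sees a 7).
row 9, column 7 = 4: in column 7, 4 can only go here (every other open cell in that column sees a 4).
row 9, column 4 = 5: row 9 has {1,2,4,7,8,9}; col 4 has {1,2,6,7,8,9}; region has {1,2,3,4,6,7,8,9} → only 5 remains.
row 1, column 7 = 7: in region B, 7 can only go here (every other open cell in that region sees a 7).
row 1, column 3 = 3: row 1 has {4,6,7,8,9}; col 3 has {1,8,9}; region has {2,4,5,6,8,9} → only 3 remains.
row 1, column 5 = 1: row 1 has {3,4,6,7,8,9}; col 5 has {4,5,8,9}; region has {2,3,4,5,6,8,9} → only 1 remains.
row 2, column 5 = 7: row 2 has {3,6,8,9}; col 5 has {1,4,5,8,9}; region has {1,2,3,4,5,6,8,9} → only 7 remains.
row 3, column 7 = 2: row 3 has {1,4,5,6,8,9}; col 7 has {1,3,4,6,7,8,9}; region has {1,4,6,8,9} → only 2 remains.
row 6, column 7 = 5: row 6 has {1,6,7,8,9}; col 7 has {1,2,3,4,6,7,8,9}; region has {1,4,6,7,8,9} → only 5 remains.
row 6, column 9 = 3: row 6 has {1,5,6,7,8,9}; col 9 has {1,2,4,6,8,9}; region has {1,4,5,6,7,8,9} → only 3 remains.
row 8, column 5 = 2: row 8 has {1,3,6,8,9}; col 5 has {1,4,5,7,8,9}; region has {1,8,9} → only 2 remains.
row 9, column 3 = 6: row 9 has {1,2,4,5,7,8,9}; col 3 has {1,3,8,9}; region has {1,2,8,9} → only 6 remains.
row 2, column 2 = 5: row 2 has {3,6,7,8,9}; col 2 has {1,2,4,8,9}; region has {1,3,6,8,9} → only 5 remains.
row 3, column 6 = 3: row 3 has {1,2,4,5,6,8,9}; col 6 has {6,7,8,9}; region has {1,2,4,6,8,9} → only 3 remains.
row 3, column 9 = 7: row 3 has {1,2,3,4,5,6,8,9}; col 9 has {1,2,3,4,6,8,9}; region has {1,2,3,4,6,8,9} → only 7 remains.
row 4, column 2 = 7: row 4 has {1,2,3,4,6,8,9}; col 2 has {1,2,4,5,8,9}; region has {1,3,5,6,8,9} → only 7 remains.
row 4, column 9 = 5: row 4 has {1,2,3,4,6,7,8,9}; col 9 has {1,2,3,4,6,7,8,9}; region has {1,2,3,4,6,7,8,9} → only 5 remains.
row 5, column 8 = 2: row 5 has {1,4,7,8,9}; col 8 has {1,3,4,6,7,8,9}; region has {1,3,4,5,6,7,8,9} → only 2 remains.
row 6, column 4 = 4: row 6 has {1,3,5,6,7,8,9}; col 4 has {1,2,5,6,7,8,9}; region has {1,7,8,9} → only 4 remains.
row 7, column 4 = 3: row 7 has {1,2,7,8,9}; col 4 has {1,2,4,5,6,7,8,9}; region has {1,2,7,8,9} → only 3 remains.
row 7, column 5 = 6: row 7 has {1,2,3,7,8,9}; col 5 has {1,2,4,5,7,8,9}; region has {1,2,3,7,8,9} → only 6 remains.
row 9, column 2 = 3: row 9 has {1,2,4,5,6,7,8,9}; col 2 has {1,2,4,5,7,8,9}; region has {1,2,6,8,9} → only 3 remains.
row 1, column 8 = 5: row 1 has {1,3,4,6,7,8,9}; col 8 has {1,2,3,4,6,7,8,9}; region has {3,4,6,7,8,9} → only 5 remains.
row 5, column 1 = 5: row 5 has {1,2,4,7,8,9}; col 1 has {1,3,6,7,8,9}; region has {1,4,7,8,9} → only 5 remains.
row 5, column 2 = 6: row 5 has {1,2,4,5,7,8,9}; col 2 has {1,2,3,4,5,7,8,9}; region has {1,4,5,7,8,9} → only 6 remains.
row 5, column 5 = 3: row 5 has {1,2,4,5,6,7,8,9}; col 5 has {1,2,4,5,6,7,8,9}; region has {1,4,5,6,7,8,9} → only 3 remains.
row 6, column 3 = 2: row 6 has {1,3,4,5,6,7,8,9}; col 3 has {1,3,6,8,9}; region has {1,3,4,5,6,7,8,9} → only 2 remains.
row 8, column 1 = 4: row 8 has {1,2,3,6,8,9}; col 1 has {1,3,5,6,7,8,9}; region has {1,2,3,6,7,8,9} → only 4 remains.
row 8, column 6 = 5: row 8 has {1,2,3,4,6,8,9}; col 6 has {3,6,7,8,9}; region has {1,2,3,6,8,9} → only 5 remains.
row 1, column 6 = 2: row 1 has {1,3,4,5,6,7,8,9}; col 6 has {3,5,6,7,8,9}; region has {3,4,5,6,7,8,9} → only 2 remains.
row 2, column 1 = 2: row 2 has {3,5,6,7,8,9}; col 1 has {1,3,4,5,6,7,8,9}; region has {1,3,5,6,7,8,9} → only 2 remains.
row 2, column 3 = 4: row 2 has {2,3,5,6,7,8,9}; col 3 has {1,2,3,6,8,9}; region has {1,2,3,5,6,7,8,9} → only 4 remains.
row 2, column 6 = 1: row 2 has {2,3,4,5,6,7,8,9}; col 6 has {2,3,5,6,7,8,9}; region has {2,3,4,5,6,7,8,9} → only 1 remains.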